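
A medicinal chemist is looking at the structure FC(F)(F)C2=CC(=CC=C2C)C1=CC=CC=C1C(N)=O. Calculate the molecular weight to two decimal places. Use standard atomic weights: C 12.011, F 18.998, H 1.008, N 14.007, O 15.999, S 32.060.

279.26 g/mol

First, the molecular formula is C15H12F3NO (counting implicit H from valence).
  C: 15 × 12.011 = 180.165
  F: 3 × 18.998 = 56.994
  H: 12 × 1.008 = 12.096
  N: 1 × 14.007 = 14.007
  O: 1 × 15.999 = 15.999
Sum: 15×12.011 + 3×18.998 + 12×1.008 + 1×14.007 + 1×15.999 = 279.261 → 279.26 g/mol.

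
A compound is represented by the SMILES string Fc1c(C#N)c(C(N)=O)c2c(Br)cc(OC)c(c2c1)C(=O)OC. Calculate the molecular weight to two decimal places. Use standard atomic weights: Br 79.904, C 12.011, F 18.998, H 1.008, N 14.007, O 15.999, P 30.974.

First, the molecular formula is C15H10BrFN2O4 (counting implicit H from valence).
  Br: 1 × 79.904 = 79.904
  C: 15 × 12.011 = 180.165
  F: 1 × 18.998 = 18.998
  H: 10 × 1.008 = 10.080
  N: 2 × 14.007 = 28.014
  O: 4 × 15.999 = 63.996
Sum: 1×79.904 + 15×12.011 + 1×18.998 + 10×1.008 + 2×14.007 + 4×15.999 = 381.157 → 381.16 g/mol.

381.16 g/mol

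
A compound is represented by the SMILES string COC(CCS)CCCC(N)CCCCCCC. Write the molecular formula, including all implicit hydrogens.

C15H33NOS

Walk through each heavy atom and fill implicit hydrogens from standard valence (C 4, N 3, O 2, S 2, halogen 1):
  atom 1: C, bond orders sum to 1 (valence 4) → 3 H
  atom 2: O, bond orders sum to 2 (valence 2) → 0 H
  atom 3: C, bond orders sum to 3 (valence 4) → 1 H
  atom 4: C, bond orders sum to 2 (valence 4) → 2 H
  atom 5: C, bond orders sum to 2 (valence 4) → 2 H
  atom 6: S, bond orders sum to 1 (valence 2) → 1 H
  atom 7: C, bond orders sum to 2 (valence 4) → 2 H
  atom 8: C, bond orders sum to 2 (valence 4) → 2 H
  atom 9: C, bond orders sum to 2 (valence 4) → 2 H
  atom 10: C, bond orders sum to 3 (valence 4) → 1 H
  atom 11: N, bond orders sum to 1 (valence 3) → 2 H
  atom 12: C, bond orders sum to 2 (valence 4) → 2 H
  atom 13: C, bond orders sum to 2 (valence 4) → 2 H
  atom 14: C, bond orders sum to 2 (valence 4) → 2 H
  atom 15: C, bond orders sum to 2 (valence 4) → 2 H
  atom 16: C, bond orders sum to 2 (valence 4) → 2 H
  atom 17: C, bond orders sum to 2 (valence 4) → 2 H
  atom 18: C, bond orders sum to 1 (valence 4) → 3 H
Totals → C:15, H:33, N:1, O:1, S:1.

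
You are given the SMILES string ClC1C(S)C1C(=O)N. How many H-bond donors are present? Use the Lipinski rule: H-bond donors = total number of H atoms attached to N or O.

2

Donors: find every N or O and count the H atoms it carries.
  atom 7 (O): bond orders sum to 2 → 0 H
  atom 8 (N): bond orders sum to 1 → 2 H
Lipinski HBD = 2.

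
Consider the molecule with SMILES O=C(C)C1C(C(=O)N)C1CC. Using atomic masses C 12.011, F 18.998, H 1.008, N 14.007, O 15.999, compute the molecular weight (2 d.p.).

155.20 g/mol

First, the molecular formula is C8H13NO2 (counting implicit H from valence).
  C: 8 × 12.011 = 96.088
  H: 13 × 1.008 = 13.104
  N: 1 × 14.007 = 14.007
  O: 2 × 15.999 = 31.998
Sum: 8×12.011 + 13×1.008 + 1×14.007 + 2×15.999 = 155.197 → 155.20 g/mol.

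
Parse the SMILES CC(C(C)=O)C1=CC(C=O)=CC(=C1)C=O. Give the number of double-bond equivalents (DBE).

7

Molecular formula: C12H12O3.
DoU = (2C + 2 + N − H − X) / 2, where X is the halogen count and O/S are ignored.
    = (2·12 + 2 + 0 − 12 − 0) / 2 = 14 / 2 = 7.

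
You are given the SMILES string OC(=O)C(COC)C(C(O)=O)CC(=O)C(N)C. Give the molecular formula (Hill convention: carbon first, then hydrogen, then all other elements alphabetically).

Walk through each heavy atom and fill implicit hydrogens from standard valence (C 4, N 3, O 2, S 2, halogen 1):
  atom 1: O, bond orders sum to 1 (valence 2) → 1 H
  atom 2: C, bond orders sum to 4 (valence 4) → 0 H
  atom 3: O, bond orders sum to 2 (valence 2) → 0 H
  atom 4: C, bond orders sum to 3 (valence 4) → 1 H
  atom 5: C, bond orders sum to 2 (valence 4) → 2 H
  atom 6: O, bond orders sum to 2 (valence 2) → 0 H
  atom 7: C, bond orders sum to 1 (valence 4) → 3 H
  atom 8: C, bond orders sum to 3 (valence 4) → 1 H
  atom 9: C, bond orders sum to 4 (valence 4) → 0 H
  atom 10: O, bond orders sum to 1 (valence 2) → 1 H
  atom 11: O, bond orders sum to 2 (valence 2) → 0 H
  atom 12: C, bond orders sum to 2 (valence 4) → 2 H
  atom 13: C, bond orders sum to 4 (valence 4) → 0 H
  atom 14: O, bond orders sum to 2 (valence 2) → 0 H
  atom 15: C, bond orders sum to 3 (valence 4) → 1 H
  atom 16: N, bond orders sum to 1 (valence 3) → 2 H
  atom 17: C, bond orders sum to 1 (valence 4) → 3 H
Totals → C:10, H:17, N:1, O:6.

C10H17NO6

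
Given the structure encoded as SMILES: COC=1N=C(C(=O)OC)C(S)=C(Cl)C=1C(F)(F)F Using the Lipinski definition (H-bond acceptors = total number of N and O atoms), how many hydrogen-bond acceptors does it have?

4

N atoms: 1; O atoms: 3.
Lipinski HBA = 1 + 3 = 4.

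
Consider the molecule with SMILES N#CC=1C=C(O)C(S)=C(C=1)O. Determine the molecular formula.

C7H5NO2S

Walk through each heavy atom and fill implicit hydrogens from standard valence (C 4, N 3, O 2, S 2, halogen 1):
  atom 1: N, bond orders sum to 3 (valence 3) → 0 H
  atom 2: C, bond orders sum to 4 (valence 4) → 0 H
  atom 3: C, bond orders sum to 4 (valence 4) → 0 H
  atom 4: C, bond orders sum to 3 (valence 4) → 1 H
  atom 5: C, bond orders sum to 4 (valence 4) → 0 H
  atom 6: O, bond orders sum to 1 (valence 2) → 1 H
  atom 7: C, bond orders sum to 4 (valence 4) → 0 H
  atom 8: S, bond orders sum to 1 (valence 2) → 1 H
  atom 9: C, bond orders sum to 4 (valence 4) → 0 H
  atom 10: C, bond orders sum to 3 (valence 4) → 1 H
  atom 11: O, bond orders sum to 1 (valence 2) → 1 H
Totals → C:7, H:5, N:1, O:2, S:1.
In Hill order: C7H5NO2S.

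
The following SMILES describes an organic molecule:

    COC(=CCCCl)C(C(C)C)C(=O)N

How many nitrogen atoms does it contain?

Scan the SMILES for N atoms (remember two-letter symbols like Cl and Br are single atoms).
Nitrogen count: 1.

1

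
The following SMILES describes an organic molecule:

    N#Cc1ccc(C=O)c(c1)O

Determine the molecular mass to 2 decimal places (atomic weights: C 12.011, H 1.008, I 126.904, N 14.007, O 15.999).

147.13 g/mol

First, the molecular formula is C8H5NO2 (counting implicit H from valence).
  C: 8 × 12.011 = 96.088
  H: 5 × 1.008 = 5.040
  N: 1 × 14.007 = 14.007
  O: 2 × 15.999 = 31.998
Sum: 8×12.011 + 5×1.008 + 1×14.007 + 2×15.999 = 147.133 → 147.13 g/mol.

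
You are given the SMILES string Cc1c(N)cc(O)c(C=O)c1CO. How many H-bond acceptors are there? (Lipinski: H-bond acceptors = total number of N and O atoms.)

N atoms: 1; O atoms: 3.
Lipinski HBA = 1 + 3 = 4.

4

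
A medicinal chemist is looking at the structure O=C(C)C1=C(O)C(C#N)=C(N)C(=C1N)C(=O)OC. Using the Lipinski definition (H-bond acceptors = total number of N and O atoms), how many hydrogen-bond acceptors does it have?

N atoms: 3; O atoms: 4.
Lipinski HBA = 3 + 4 = 7.

7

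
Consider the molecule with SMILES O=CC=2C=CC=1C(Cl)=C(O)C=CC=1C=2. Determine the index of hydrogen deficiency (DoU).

Degree of unsaturation = (number of rings) + (number of π bonds).
Ring closures in the SMILES: 2.
π bonds: 6 double bonds (each 1 DoU) → 6 DoU from unsaturation.
Total DoU = 2 + 6 = 8.

8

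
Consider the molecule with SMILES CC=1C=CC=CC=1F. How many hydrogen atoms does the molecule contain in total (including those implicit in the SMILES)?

Walk through each heavy atom and fill implicit hydrogens from standard valence (C 4, N 3, O 2, S 2, halogen 1):
  atom 1: C, bond orders sum to 1 (valence 4) → 3 H
  atom 2: C, bond orders sum to 4 (valence 4) → 0 H
  atom 3: C, bond orders sum to 3 (valence 4) → 1 H
  atom 4: C, bond orders sum to 3 (valence 4) → 1 H
  atom 5: C, bond orders sum to 3 (valence 4) → 1 H
  atom 6: C, bond orders sum to 3 (valence 4) → 1 H
  atom 7: C, bond orders sum to 4 (valence 4) → 0 H
  atom 8: F (halogen, monovalent) → 0 H
Total hydrogens: 7.

7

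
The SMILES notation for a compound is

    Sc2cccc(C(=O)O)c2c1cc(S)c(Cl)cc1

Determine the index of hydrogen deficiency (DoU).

Molecular formula: C13H9ClO2S2.
DoU = (2C + 2 + N − H − X) / 2, where X is the halogen count and O/S are ignored.
    = (2·13 + 2 + 0 − 9 − 1) / 2 = 18 / 2 = 9.

9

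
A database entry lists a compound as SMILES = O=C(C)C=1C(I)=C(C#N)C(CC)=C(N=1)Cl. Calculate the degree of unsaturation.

Degree of unsaturation = (number of rings) + (number of π bonds).
Ring closures in the SMILES: 1.
π bonds: 4 double bonds (each 1 DoU), 1 triple bond (each 2 DoU) → 6 DoU from unsaturation.
Total DoU = 1 + 6 = 7.

7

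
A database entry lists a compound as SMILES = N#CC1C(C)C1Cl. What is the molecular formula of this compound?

C5H6ClN

Walk through each heavy atom and fill implicit hydrogens from standard valence (C 4, N 3, O 2, S 2, halogen 1):
  atom 1: N, bond orders sum to 3 (valence 3) → 0 H
  atom 2: C, bond orders sum to 4 (valence 4) → 0 H
  atom 3: C, bond orders sum to 3 (valence 4) → 1 H
  atom 4: C, bond orders sum to 3 (valence 4) → 1 H
  atom 5: C, bond orders sum to 1 (valence 4) → 3 H
  atom 6: C, bond orders sum to 3 (valence 4) → 1 H
  atom 7: Cl (halogen, monovalent) → 0 H
Totals → C:5, H:6, Cl:1, N:1.
In Hill order: C5H6ClN.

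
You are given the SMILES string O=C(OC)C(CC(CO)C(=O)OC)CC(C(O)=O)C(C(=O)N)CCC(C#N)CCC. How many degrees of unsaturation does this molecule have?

Molecular formula: C20H32N2O8.
DoU = (2C + 2 + N − H − X) / 2, where X is the halogen count and O/S are ignored.
    = (2·20 + 2 + 2 − 32 − 0) / 2 = 12 / 2 = 6.

6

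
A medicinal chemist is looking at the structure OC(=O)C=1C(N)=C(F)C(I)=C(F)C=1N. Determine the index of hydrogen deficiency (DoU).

Molecular formula: C7H5F2IN2O2.
DoU = (2C + 2 + N − H − X) / 2, where X is the halogen count and O/S are ignored.
    = (2·7 + 2 + 2 − 5 − 3) / 2 = 10 / 2 = 5.

5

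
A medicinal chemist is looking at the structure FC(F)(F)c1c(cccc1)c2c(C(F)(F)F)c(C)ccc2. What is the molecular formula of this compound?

Walk through each heavy atom and fill implicit hydrogens from standard valence (C 4, N 3, O 2, S 2, halogen 1); for lowercase aromatic atoms, an aromatic c carries 1 H when it has two neighbours and 0 H with three, and aromatic n carries 0 H:
  atom 1: F (halogen, monovalent) → 0 H
  atom 2: C, bond orders sum to 4 (valence 4) → 0 H
  atom 3: F (halogen, monovalent) → 0 H
  atom 4: F (halogen, monovalent) → 0 H
  atom 5: aromatic c, 3 neighbours → 0 H
  atom 6: aromatic c, 3 neighbours → 0 H
  atom 7: aromatic c, 2 neighbours → 1 H
  atom 8: aromatic c, 2 neighbours → 1 H
  atom 9: aromatic c, 2 neighbours → 1 H
  atom 10: aromatic c, 2 neighbours → 1 H
  atom 11: aromatic c, 3 neighbours → 0 H
  atom 12: aromatic c, 3 neighbours → 0 H
  atom 13: C, bond orders sum to 4 (valence 4) → 0 H
  atom 14: F (halogen, monovalent) → 0 H
  atom 15: F (halogen, monovalent) → 0 H
  atom 16: F (halogen, monovalent) → 0 H
  atom 17: aromatic c, 3 neighbours → 0 H
  atom 18: C, bond orders sum to 1 (valence 4) → 3 H
  atom 19: aromatic c, 2 neighbours → 1 H
  atom 20: aromatic c, 2 neighbours → 1 H
  atom 21: aromatic c, 2 neighbours → 1 H
Totals → C:15, H:10, F:6.
In Hill order: C15H10F6.

C15H10F6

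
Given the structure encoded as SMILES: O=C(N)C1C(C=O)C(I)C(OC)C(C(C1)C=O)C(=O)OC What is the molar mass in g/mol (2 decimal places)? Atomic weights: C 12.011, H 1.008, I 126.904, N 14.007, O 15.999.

411.19 g/mol

First, the molecular formula is C13H18INO6 (counting implicit H from valence).
  C: 13 × 12.011 = 156.143
  H: 18 × 1.008 = 18.144
  I: 1 × 126.904 = 126.904
  N: 1 × 14.007 = 14.007
  O: 6 × 15.999 = 95.994
Sum: 13×12.011 + 18×1.008 + 1×126.904 + 1×14.007 + 6×15.999 = 411.192 → 411.19 g/mol.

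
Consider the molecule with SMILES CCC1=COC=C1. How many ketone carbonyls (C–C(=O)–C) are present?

Scan the SMILES for the ketone motif — none present.

0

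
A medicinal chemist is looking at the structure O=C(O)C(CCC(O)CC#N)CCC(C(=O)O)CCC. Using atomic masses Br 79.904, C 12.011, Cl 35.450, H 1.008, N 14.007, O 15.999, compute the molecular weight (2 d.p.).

First, the molecular formula is C14H23NO5 (counting implicit H from valence).
  C: 14 × 12.011 = 168.154
  H: 23 × 1.008 = 23.184
  N: 1 × 14.007 = 14.007
  O: 5 × 15.999 = 79.995
Sum: 14×12.011 + 23×1.008 + 1×14.007 + 5×15.999 = 285.340 → 285.34 g/mol.

285.34 g/mol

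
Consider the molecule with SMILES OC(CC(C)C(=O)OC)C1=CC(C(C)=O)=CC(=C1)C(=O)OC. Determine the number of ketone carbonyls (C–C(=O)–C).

The ketone motif appears at heavy-atom position 13 in the SMILES.
Other groups present: 2 ester, 1 hydroxyl.
Ketone count: 1.

1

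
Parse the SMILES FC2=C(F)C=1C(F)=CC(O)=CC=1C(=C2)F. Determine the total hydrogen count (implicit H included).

4

Walk through each heavy atom and fill implicit hydrogens from standard valence (C 4, N 3, O 2, S 2, halogen 1):
  atom 1: F (halogen, monovalent) → 0 H
  atom 2: C, bond orders sum to 4 (valence 4) → 0 H
  atom 3: C, bond orders sum to 4 (valence 4) → 0 H
  atom 4: F (halogen, monovalent) → 0 H
  atom 5: C, bond orders sum to 4 (valence 4) → 0 H
  atom 6: C, bond orders sum to 4 (valence 4) → 0 H
  atom 7: F (halogen, monovalent) → 0 H
  atom 8: C, bond orders sum to 3 (valence 4) → 1 H
  atom 9: C, bond orders sum to 4 (valence 4) → 0 H
  atom 10: O, bond orders sum to 1 (valence 2) → 1 H
  atom 11: C, bond orders sum to 3 (valence 4) → 1 H
  atom 12: C, bond orders sum to 4 (valence 4) → 0 H
  atom 13: C, bond orders sum to 4 (valence 4) → 0 H
  atom 14: C, bond orders sum to 3 (valence 4) → 1 H
  atom 15: F (halogen, monovalent) → 0 H
Total hydrogens: 4.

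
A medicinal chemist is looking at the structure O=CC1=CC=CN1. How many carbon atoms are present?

5

Count every carbon token in the SMILES (each C, including those in ring-closure positions and inside branches).
Carbon count: 5.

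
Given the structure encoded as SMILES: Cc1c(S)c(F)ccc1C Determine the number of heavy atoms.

Every atom symbol written in the SMILES (organic subset) is one heavy atom; implicit H are not written.
Heavy atoms by element → C:8, F:1, S:1.
Total: 10.

10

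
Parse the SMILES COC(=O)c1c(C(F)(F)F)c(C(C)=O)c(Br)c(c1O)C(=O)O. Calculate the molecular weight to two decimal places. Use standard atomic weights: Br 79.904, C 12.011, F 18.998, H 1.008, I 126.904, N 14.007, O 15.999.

385.09 g/mol

First, the molecular formula is C12H8BrF3O6 (counting implicit H from valence).
  Br: 1 × 79.904 = 79.904
  C: 12 × 12.011 = 144.132
  F: 3 × 18.998 = 56.994
  H: 8 × 1.008 = 8.064
  O: 6 × 15.999 = 95.994
Sum: 1×79.904 + 12×12.011 + 3×18.998 + 8×1.008 + 6×15.999 = 385.088 → 385.09 g/mol.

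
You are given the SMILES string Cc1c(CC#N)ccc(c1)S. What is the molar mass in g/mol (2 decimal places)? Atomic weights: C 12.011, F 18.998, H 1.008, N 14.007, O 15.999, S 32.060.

163.24 g/mol

First, the molecular formula is C9H9NS (counting implicit H from valence).
  C: 9 × 12.011 = 108.099
  H: 9 × 1.008 = 9.072
  N: 1 × 14.007 = 14.007
  S: 1 × 32.060 = 32.060
Sum: 9×12.011 + 9×1.008 + 1×14.007 + 1×32.060 = 163.238 → 163.24 g/mol.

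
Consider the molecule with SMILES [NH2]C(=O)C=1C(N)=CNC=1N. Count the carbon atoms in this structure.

Count every carbon token in the SMILES (each C, including those in ring-closure positions and inside branches).
Carbon count: 5.

5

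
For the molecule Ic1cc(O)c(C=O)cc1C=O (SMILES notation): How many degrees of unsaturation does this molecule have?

6

Molecular formula: C8H5IO3.
DoU = (2C + 2 + N − H − X) / 2, where X is the halogen count and O/S are ignored.
    = (2·8 + 2 + 0 − 5 − 1) / 2 = 12 / 2 = 6.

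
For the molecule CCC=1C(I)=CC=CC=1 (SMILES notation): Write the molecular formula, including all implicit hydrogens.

C8H9I

Walk through each heavy atom and fill implicit hydrogens from standard valence (C 4, N 3, O 2, S 2, halogen 1):
  atom 1: C, bond orders sum to 1 (valence 4) → 3 H
  atom 2: C, bond orders sum to 2 (valence 4) → 2 H
  atom 3: C, bond orders sum to 4 (valence 4) → 0 H
  atom 4: C, bond orders sum to 4 (valence 4) → 0 H
  atom 5: I (halogen, monovalent) → 0 H
  atom 6: C, bond orders sum to 3 (valence 4) → 1 H
  atom 7: C, bond orders sum to 3 (valence 4) → 1 H
  atom 8: C, bond orders sum to 3 (valence 4) → 1 H
  atom 9: C, bond orders sum to 3 (valence 4) → 1 H
Totals → C:8, H:9, I:1.
In Hill order: C8H9I.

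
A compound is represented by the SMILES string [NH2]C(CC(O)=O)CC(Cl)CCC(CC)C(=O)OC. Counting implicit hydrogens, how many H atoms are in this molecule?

Walk through each heavy atom and fill implicit hydrogens from standard valence (C 4, N 3, O 2, S 2, halogen 1):
  atom 1: N with explicit H count 2
  atom 2: C, bond orders sum to 3 (valence 4) → 1 H
  atom 3: C, bond orders sum to 2 (valence 4) → 2 H
  atom 4: C, bond orders sum to 4 (valence 4) → 0 H
  atom 5: O, bond orders sum to 1 (valence 2) → 1 H
  atom 6: O, bond orders sum to 2 (valence 2) → 0 H
  atom 7: C, bond orders sum to 2 (valence 4) → 2 H
  atom 8: C, bond orders sum to 3 (valence 4) → 1 H
  atom 9: Cl (halogen, monovalent) → 0 H
  atom 10: C, bond orders sum to 2 (valence 4) → 2 H
  atom 11: C, bond orders sum to 2 (valence 4) → 2 H
  atom 12: C, bond orders sum to 3 (valence 4) → 1 H
  atom 13: C, bond orders sum to 2 (valence 4) → 2 H
  atom 14: C, bond orders sum to 1 (valence 4) → 3 H
  atom 15: C, bond orders sum to 4 (valence 4) → 0 H
  atom 16: O, bond orders sum to 2 (valence 2) → 0 H
  atom 17: O, bond orders sum to 2 (valence 2) → 0 H
  atom 18: C, bond orders sum to 1 (valence 4) → 3 H
Total hydrogens: 22.

22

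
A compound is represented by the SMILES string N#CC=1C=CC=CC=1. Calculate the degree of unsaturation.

Molecular formula: C7H5N.
DoU = (2C + 2 + N − H − X) / 2, where X is the halogen count and O/S are ignored.
    = (2·7 + 2 + 1 − 5 − 0) / 2 = 12 / 2 = 6.

6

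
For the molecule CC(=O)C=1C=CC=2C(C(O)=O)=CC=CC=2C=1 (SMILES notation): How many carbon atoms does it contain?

Count every carbon token in the SMILES (each C, including those in ring-closure positions and inside branches).
Carbon count: 13.

13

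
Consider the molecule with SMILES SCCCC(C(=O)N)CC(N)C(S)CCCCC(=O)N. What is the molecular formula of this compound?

Walk through each heavy atom and fill implicit hydrogens from standard valence (C 4, N 3, O 2, S 2, halogen 1):
  atom 1: S, bond orders sum to 1 (valence 2) → 1 H
  atom 2: C, bond orders sum to 2 (valence 4) → 2 H
  atom 3: C, bond orders sum to 2 (valence 4) → 2 H
  atom 4: C, bond orders sum to 2 (valence 4) → 2 H
  atom 5: C, bond orders sum to 3 (valence 4) → 1 H
  atom 6: C, bond orders sum to 4 (valence 4) → 0 H
  atom 7: O, bond orders sum to 2 (valence 2) → 0 H
  atom 8: N, bond orders sum to 1 (valence 3) → 2 H
  atom 9: C, bond orders sum to 2 (valence 4) → 2 H
  atom 10: C, bond orders sum to 3 (valence 4) → 1 H
  atom 11: N, bond orders sum to 1 (valence 3) → 2 H
  atom 12: C, bond orders sum to 3 (valence 4) → 1 H
  atom 13: S, bond orders sum to 1 (valence 2) → 1 H
  atom 14: C, bond orders sum to 2 (valence 4) → 2 H
  atom 15: C, bond orders sum to 2 (valence 4) → 2 H
  atom 16: C, bond orders sum to 2 (valence 4) → 2 H
  atom 17: C, bond orders sum to 2 (valence 4) → 2 H
  atom 18: C, bond orders sum to 4 (valence 4) → 0 H
  atom 19: O, bond orders sum to 2 (valence 2) → 0 H
  atom 20: N, bond orders sum to 1 (valence 3) → 2 H
Totals → C:13, H:27, N:3, O:2, S:2.

C13H27N3O2S2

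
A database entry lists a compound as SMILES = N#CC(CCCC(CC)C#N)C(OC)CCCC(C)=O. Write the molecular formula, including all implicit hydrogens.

Walk through each heavy atom and fill implicit hydrogens from standard valence (C 4, N 3, O 2, S 2, halogen 1):
  atom 1: N, bond orders sum to 3 (valence 3) → 0 H
  atom 2: C, bond orders sum to 4 (valence 4) → 0 H
  atom 3: C, bond orders sum to 3 (valence 4) → 1 H
  atom 4: C, bond orders sum to 2 (valence 4) → 2 H
  atom 5: C, bond orders sum to 2 (valence 4) → 2 H
  atom 6: C, bond orders sum to 2 (valence 4) → 2 H
  atom 7: C, bond orders sum to 3 (valence 4) → 1 H
  atom 8: C, bond orders sum to 2 (valence 4) → 2 H
  atom 9: C, bond orders sum to 1 (valence 4) → 3 H
  atom 10: C, bond orders sum to 4 (valence 4) → 0 H
  atom 11: N, bond orders sum to 3 (valence 3) → 0 H
  atom 12: C, bond orders sum to 3 (valence 4) → 1 H
  atom 13: O, bond orders sum to 2 (valence 2) → 0 H
  atom 14: C, bond orders sum to 1 (valence 4) → 3 H
  atom 15: C, bond orders sum to 2 (valence 4) → 2 H
  atom 16: C, bond orders sum to 2 (valence 4) → 2 H
  atom 17: C, bond orders sum to 2 (valence 4) → 2 H
  atom 18: C, bond orders sum to 4 (valence 4) → 0 H
  atom 19: C, bond orders sum to 1 (valence 4) → 3 H
  atom 20: O, bond orders sum to 2 (valence 2) → 0 H
Totals → C:16, H:26, N:2, O:2.
In Hill order: C16H26N2O2.

C16H26N2O2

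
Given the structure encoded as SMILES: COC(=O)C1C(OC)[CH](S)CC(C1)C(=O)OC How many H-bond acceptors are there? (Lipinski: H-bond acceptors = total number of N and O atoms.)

N atoms: 0; O atoms: 5.
Lipinski HBA = 0 + 5 = 5.

5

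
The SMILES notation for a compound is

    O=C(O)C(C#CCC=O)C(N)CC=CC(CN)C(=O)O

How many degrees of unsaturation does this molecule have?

6

Degree of unsaturation = (number of rings) + (number of π bonds).
Ring closures in the SMILES: 0.
π bonds: 4 double bonds (each 1 DoU), 1 triple bond (each 2 DoU) → 6 DoU from unsaturation.
Total DoU = 0 + 6 = 6.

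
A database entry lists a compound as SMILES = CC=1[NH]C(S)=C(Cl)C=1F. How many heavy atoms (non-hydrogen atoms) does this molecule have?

9

Every atom symbol written in the SMILES (organic subset) is one heavy atom; implicit H are not written.
Heavy atoms by element → C:5, Cl:1, F:1, N:1, S:1.
Total: 9.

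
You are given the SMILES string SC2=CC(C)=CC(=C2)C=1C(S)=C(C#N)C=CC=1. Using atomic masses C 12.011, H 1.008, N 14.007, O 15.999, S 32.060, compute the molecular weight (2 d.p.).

First, the molecular formula is C14H11NS2 (counting implicit H from valence).
  C: 14 × 12.011 = 168.154
  H: 11 × 1.008 = 11.088
  N: 1 × 14.007 = 14.007
  S: 2 × 32.060 = 64.120
Sum: 14×12.011 + 11×1.008 + 1×14.007 + 2×32.060 = 257.369 → 257.37 g/mol.

257.37 g/mol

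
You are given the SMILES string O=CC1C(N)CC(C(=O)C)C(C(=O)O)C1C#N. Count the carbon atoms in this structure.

Count every carbon token in the SMILES (each C, including those in ring-closure positions and inside branches).
Carbon count: 11.

11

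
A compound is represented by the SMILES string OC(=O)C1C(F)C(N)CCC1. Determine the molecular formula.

Walk through each heavy atom and fill implicit hydrogens from standard valence (C 4, N 3, O 2, S 2, halogen 1):
  atom 1: O, bond orders sum to 1 (valence 2) → 1 H
  atom 2: C, bond orders sum to 4 (valence 4) → 0 H
  atom 3: O, bond orders sum to 2 (valence 2) → 0 H
  atom 4: C, bond orders sum to 3 (valence 4) → 1 H
  atom 5: C, bond orders sum to 3 (valence 4) → 1 H
  atom 6: F (halogen, monovalent) → 0 H
  atom 7: C, bond orders sum to 3 (valence 4) → 1 H
  atom 8: N, bond orders sum to 1 (valence 3) → 2 H
  atom 9: C, bond orders sum to 2 (valence 4) → 2 H
  atom 10: C, bond orders sum to 2 (valence 4) → 2 H
  atom 11: C, bond orders sum to 2 (valence 4) → 2 H
Totals → C:7, H:12, F:1, N:1, O:2.
In Hill order: C7H12FNO2.

C7H12FNO2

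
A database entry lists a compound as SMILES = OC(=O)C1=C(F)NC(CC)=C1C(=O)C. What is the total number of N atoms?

Scan the SMILES for N atoms (remember two-letter symbols like Cl and Br are single atoms).
Nitrogen count: 1.

1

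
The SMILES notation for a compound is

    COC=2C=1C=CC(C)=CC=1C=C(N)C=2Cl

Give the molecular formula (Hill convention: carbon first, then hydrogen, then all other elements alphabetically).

Walk through each heavy atom and fill implicit hydrogens from standard valence (C 4, N 3, O 2, S 2, halogen 1):
  atom 1: C, bond orders sum to 1 (valence 4) → 3 H
  atom 2: O, bond orders sum to 2 (valence 2) → 0 H
  atom 3: C, bond orders sum to 4 (valence 4) → 0 H
  atom 4: C, bond orders sum to 4 (valence 4) → 0 H
  atom 5: C, bond orders sum to 3 (valence 4) → 1 H
  atom 6: C, bond orders sum to 3 (valence 4) → 1 H
  atom 7: C, bond orders sum to 4 (valence 4) → 0 H
  atom 8: C, bond orders sum to 1 (valence 4) → 3 H
  atom 9: C, bond orders sum to 3 (valence 4) → 1 H
  atom 10: C, bond orders sum to 4 (valence 4) → 0 H
  atom 11: C, bond orders sum to 3 (valence 4) → 1 H
  atom 12: C, bond orders sum to 4 (valence 4) → 0 H
  atom 13: N, bond orders sum to 1 (valence 3) → 2 H
  atom 14: C, bond orders sum to 4 (valence 4) → 0 H
  atom 15: Cl (halogen, monovalent) → 0 H
Totals → C:12, H:12, Cl:1, N:1, O:1.

C12H12ClNO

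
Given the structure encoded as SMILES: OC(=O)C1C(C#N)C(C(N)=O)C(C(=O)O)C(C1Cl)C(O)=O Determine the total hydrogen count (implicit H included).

Walk through each heavy atom and fill implicit hydrogens from standard valence (C 4, N 3, O 2, S 2, halogen 1):
  atom 1: O, bond orders sum to 1 (valence 2) → 1 H
  atom 2: C, bond orders sum to 4 (valence 4) → 0 H
  atom 3: O, bond orders sum to 2 (valence 2) → 0 H
  atom 4: C, bond orders sum to 3 (valence 4) → 1 H
  atom 5: C, bond orders sum to 3 (valence 4) → 1 H
  atom 6: C, bond orders sum to 4 (valence 4) → 0 H
  atom 7: N, bond orders sum to 3 (valence 3) → 0 H
  atom 8: C, bond orders sum to 3 (valence 4) → 1 H
  atom 9: C, bond orders sum to 4 (valence 4) → 0 H
  atom 10: N, bond orders sum to 1 (valence 3) → 2 H
  atom 11: O, bond orders sum to 2 (valence 2) → 0 H
  atom 12: C, bond orders sum to 3 (valence 4) → 1 H
  atom 13: C, bond orders sum to 4 (valence 4) → 0 H
  atom 14: O, bond orders sum to 2 (valence 2) → 0 H
  atom 15: O, bond orders sum to 1 (valence 2) → 1 H
  atom 16: C, bond orders sum to 3 (valence 4) → 1 H
  atom 17: C, bond orders sum to 3 (valence 4) → 1 H
  atom 18: Cl (halogen, monovalent) → 0 H
  atom 19: C, bond orders sum to 4 (valence 4) → 0 H
  atom 20: O, bond orders sum to 1 (valence 2) → 1 H
  atom 21: O, bond orders sum to 2 (valence 2) → 0 H
Total hydrogens: 11.

11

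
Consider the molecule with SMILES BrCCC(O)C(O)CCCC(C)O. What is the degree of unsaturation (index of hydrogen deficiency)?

0

Molecular formula: C9H19BrO3.
DoU = (2C + 2 + N − H − X) / 2, where X is the halogen count and O/S are ignored.
    = (2·9 + 2 + 0 − 19 − 1) / 2 = 0 / 2 = 0.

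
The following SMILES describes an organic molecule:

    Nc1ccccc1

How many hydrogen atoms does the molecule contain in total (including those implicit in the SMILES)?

Walk through each heavy atom and fill implicit hydrogens from standard valence (C 4, N 3, O 2, S 2, halogen 1); for lowercase aromatic atoms, an aromatic c carries 1 H when it has two neighbours and 0 H with three, and aromatic n carries 0 H:
  atom 1: N, bond orders sum to 1 (valence 3) → 2 H
  atom 2: aromatic c, 3 neighbours → 0 H
  atom 3: aromatic c, 2 neighbours → 1 H
  atom 4: aromatic c, 2 neighbours → 1 H
  atom 5: aromatic c, 2 neighbours → 1 H
  atom 6: aromatic c, 2 neighbours → 1 H
  atom 7: aromatic c, 2 neighbours → 1 H
Total hydrogens: 7.

7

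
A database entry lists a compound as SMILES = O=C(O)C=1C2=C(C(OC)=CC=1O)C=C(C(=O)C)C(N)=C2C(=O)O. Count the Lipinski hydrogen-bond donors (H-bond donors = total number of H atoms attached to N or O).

Donors: find every N or O and count the H atoms it carries.
  atom 1 (O): bond orders sum to 2 → 0 H
  atom 3 (O): bond orders sum to 1 → 1 H
  atom 8 (O): bond orders sum to 2 → 0 H
  atom 12 (O): bond orders sum to 1 → 1 H
  atom 16 (O): bond orders sum to 2 → 0 H
  atom 19 (N): bond orders sum to 1 → 2 H
  atom 22 (O): bond orders sum to 2 → 0 H
  atom 23 (O): bond orders sum to 1 → 1 H
Lipinski HBD = 5.

5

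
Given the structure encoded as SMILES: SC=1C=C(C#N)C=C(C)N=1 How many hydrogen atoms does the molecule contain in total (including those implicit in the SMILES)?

Walk through each heavy atom and fill implicit hydrogens from standard valence (C 4, N 3, O 2, S 2, halogen 1):
  atom 1: S, bond orders sum to 1 (valence 2) → 1 H
  atom 2: C, bond orders sum to 4 (valence 4) → 0 H
  atom 3: C, bond orders sum to 3 (valence 4) → 1 H
  atom 4: C, bond orders sum to 4 (valence 4) → 0 H
  atom 5: C, bond orders sum to 4 (valence 4) → 0 H
  atom 6: N, bond orders sum to 3 (valence 3) → 0 H
  atom 7: C, bond orders sum to 3 (valence 4) → 1 H
  atom 8: C, bond orders sum to 4 (valence 4) → 0 H
  atom 9: C, bond orders sum to 1 (valence 4) → 3 H
  atom 10: N, bond orders sum to 3 (valence 3) → 0 H
Total hydrogens: 6.

6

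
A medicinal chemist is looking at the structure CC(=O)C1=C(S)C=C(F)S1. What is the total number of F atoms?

1

Scan the SMILES for F atoms (remember two-letter symbols like Cl and Br are single atoms).
Fluorine count: 1.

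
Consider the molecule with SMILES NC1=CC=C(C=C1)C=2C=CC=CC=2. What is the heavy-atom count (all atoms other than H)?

Every atom symbol written in the SMILES (organic subset) is one heavy atom; implicit H are not written.
Heavy atoms by element → C:12, N:1.
Total: 13.

13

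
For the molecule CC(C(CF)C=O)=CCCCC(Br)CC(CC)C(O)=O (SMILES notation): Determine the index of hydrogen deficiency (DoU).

3

Molecular formula: C15H24BrFO3.
DoU = (2C + 2 + N − H − X) / 2, where X is the halogen count and O/S are ignored.
    = (2·15 + 2 + 0 − 24 − 2) / 2 = 6 / 2 = 3.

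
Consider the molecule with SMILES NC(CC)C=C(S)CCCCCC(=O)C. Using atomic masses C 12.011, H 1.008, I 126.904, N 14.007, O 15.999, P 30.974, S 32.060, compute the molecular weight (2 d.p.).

First, the molecular formula is C12H23NOS (counting implicit H from valence).
  C: 12 × 12.011 = 144.132
  H: 23 × 1.008 = 23.184
  N: 1 × 14.007 = 14.007
  O: 1 × 15.999 = 15.999
  S: 1 × 32.060 = 32.060
Sum: 12×12.011 + 23×1.008 + 1×14.007 + 1×15.999 + 1×32.060 = 229.382 → 229.38 g/mol.

229.38 g/mol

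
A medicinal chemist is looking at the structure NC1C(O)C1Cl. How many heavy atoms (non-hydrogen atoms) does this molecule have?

Every atom symbol written in the SMILES (organic subset) is one heavy atom; implicit H are not written.
Heavy atoms by element → C:3, Cl:1, N:1, O:1.
Total: 6.

6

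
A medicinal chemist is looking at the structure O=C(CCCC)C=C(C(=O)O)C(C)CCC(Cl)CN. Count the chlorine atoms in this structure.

Scan the SMILES for Cl atoms (remember two-letter symbols like Cl and Br are single atoms).
Chlorine count: 1.

1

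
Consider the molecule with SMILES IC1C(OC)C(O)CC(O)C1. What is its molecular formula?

Walk through each heavy atom and fill implicit hydrogens from standard valence (C 4, N 3, O 2, S 2, halogen 1):
  atom 1: I (halogen, monovalent) → 0 H
  atom 2: C, bond orders sum to 3 (valence 4) → 1 H
  atom 3: C, bond orders sum to 3 (valence 4) → 1 H
  atom 4: O, bond orders sum to 2 (valence 2) → 0 H
  atom 5: C, bond orders sum to 1 (valence 4) → 3 H
  atom 6: C, bond orders sum to 3 (valence 4) → 1 H
  atom 7: O, bond orders sum to 1 (valence 2) → 1 H
  atom 8: C, bond orders sum to 2 (valence 4) → 2 H
  atom 9: C, bond orders sum to 3 (valence 4) → 1 H
  atom 10: O, bond orders sum to 1 (valence 2) → 1 H
  atom 11: C, bond orders sum to 2 (valence 4) → 2 H
Totals → C:7, H:13, I:1, O:3.
In Hill order: C7H13IO3.

C7H13IO3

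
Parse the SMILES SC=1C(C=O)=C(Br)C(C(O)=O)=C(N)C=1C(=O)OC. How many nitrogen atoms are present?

1

Scan the SMILES for N atoms (remember two-letter symbols like Cl and Br are single atoms).
Nitrogen count: 1.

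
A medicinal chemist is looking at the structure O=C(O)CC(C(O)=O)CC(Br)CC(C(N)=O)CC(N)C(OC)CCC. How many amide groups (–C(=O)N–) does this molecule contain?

The amide motif appears at heavy-atom position 14 in the SMILES.
Other groups present: 2 carboxylic acid, 1 ether, 1 primary amine.
Amide count: 1.

1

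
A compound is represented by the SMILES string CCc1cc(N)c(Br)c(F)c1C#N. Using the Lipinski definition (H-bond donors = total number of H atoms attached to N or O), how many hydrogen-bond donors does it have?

2

Donors: find every N or O and count the H atoms it carries.
  atom 6 (N): bond orders sum to 1 → 2 H
  atom 13 (N): bond orders sum to 3 → 0 H
Lipinski HBD = 2.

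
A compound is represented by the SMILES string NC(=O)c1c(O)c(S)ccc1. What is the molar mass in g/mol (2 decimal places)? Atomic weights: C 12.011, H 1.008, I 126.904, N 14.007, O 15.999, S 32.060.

169.20 g/mol

First, the molecular formula is C7H7NO2S (counting implicit H from valence).
  C: 7 × 12.011 = 84.077
  H: 7 × 1.008 = 7.056
  N: 1 × 14.007 = 14.007
  O: 2 × 15.999 = 31.998
  S: 1 × 32.060 = 32.060
Sum: 7×12.011 + 7×1.008 + 1×14.007 + 2×15.999 + 1×32.060 = 169.198 → 169.20 g/mol.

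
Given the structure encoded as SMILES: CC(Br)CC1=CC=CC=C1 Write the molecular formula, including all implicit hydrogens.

Walk through each heavy atom and fill implicit hydrogens from standard valence (C 4, N 3, O 2, S 2, halogen 1):
  atom 1: C, bond orders sum to 1 (valence 4) → 3 H
  atom 2: C, bond orders sum to 3 (valence 4) → 1 H
  atom 3: Br (halogen, monovalent) → 0 H
  atom 4: C, bond orders sum to 2 (valence 4) → 2 H
  atom 5: C, bond orders sum to 4 (valence 4) → 0 H
  atom 6: C, bond orders sum to 3 (valence 4) → 1 H
  atom 7: C, bond orders sum to 3 (valence 4) → 1 H
  atom 8: C, bond orders sum to 3 (valence 4) → 1 H
  atom 9: C, bond orders sum to 3 (valence 4) → 1 H
  atom 10: C, bond orders sum to 3 (valence 4) → 1 H
Totals → C:9, H:11, Br:1.
In Hill order: C9H11Br.

C9H11Br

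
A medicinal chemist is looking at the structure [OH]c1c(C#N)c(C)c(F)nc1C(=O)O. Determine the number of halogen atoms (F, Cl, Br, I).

1

Halogen atoms appear at heavy-atom position 9 (1×F).
Other groups present: 1 carboxylic acid, 1 hydroxyl, 1 nitrile.
Halogen count: 1.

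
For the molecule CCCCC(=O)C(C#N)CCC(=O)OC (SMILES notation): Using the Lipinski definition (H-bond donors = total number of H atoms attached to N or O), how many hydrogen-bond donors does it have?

Donors: find every N or O and count the H atoms it carries.
  atom 6 (O): bond orders sum to 2 → 0 H
  atom 9 (N): bond orders sum to 3 → 0 H
  atom 13 (O): bond orders sum to 2 → 0 H
  atom 14 (O): bond orders sum to 2 → 0 H
Lipinski HBD = 0.

0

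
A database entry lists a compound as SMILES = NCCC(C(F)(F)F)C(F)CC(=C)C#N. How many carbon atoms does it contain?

9

Count every carbon token in the SMILES (each C, including those in ring-closure positions and inside branches).
Carbon count: 9.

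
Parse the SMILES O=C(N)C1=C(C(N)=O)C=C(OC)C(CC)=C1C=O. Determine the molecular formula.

Walk through each heavy atom and fill implicit hydrogens from standard valence (C 4, N 3, O 2, S 2, halogen 1):
  atom 1: O, bond orders sum to 2 (valence 2) → 0 H
  atom 2: C, bond orders sum to 4 (valence 4) → 0 H
  atom 3: N, bond orders sum to 1 (valence 3) → 2 H
  atom 4: C, bond orders sum to 4 (valence 4) → 0 H
  atom 5: C, bond orders sum to 4 (valence 4) → 0 H
  atom 6: C, bond orders sum to 4 (valence 4) → 0 H
  atom 7: N, bond orders sum to 1 (valence 3) → 2 H
  atom 8: O, bond orders sum to 2 (valence 2) → 0 H
  atom 9: C, bond orders sum to 3 (valence 4) → 1 H
  atom 10: C, bond orders sum to 4 (valence 4) → 0 H
  atom 11: O, bond orders sum to 2 (valence 2) → 0 H
  atom 12: C, bond orders sum to 1 (valence 4) → 3 H
  atom 13: C, bond orders sum to 4 (valence 4) → 0 H
  atom 14: C, bond orders sum to 2 (valence 4) → 2 H
  atom 15: C, bond orders sum to 1 (valence 4) → 3 H
  atom 16: C, bond orders sum to 4 (valence 4) → 0 H
  atom 17: C, bond orders sum to 3 (valence 4) → 1 H
  atom 18: O, bond orders sum to 2 (valence 2) → 0 H
Totals → C:12, H:14, N:2, O:4.
In Hill order: C12H14N2O4.

C12H14N2O4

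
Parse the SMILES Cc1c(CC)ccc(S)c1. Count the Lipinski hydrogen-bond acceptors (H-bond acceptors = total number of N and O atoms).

N atoms: 0; O atoms: 0.
Lipinski HBA = 0 + 0 = 0.

0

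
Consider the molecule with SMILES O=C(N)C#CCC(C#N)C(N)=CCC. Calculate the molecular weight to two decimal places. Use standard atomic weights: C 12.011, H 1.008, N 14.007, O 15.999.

191.23 g/mol

First, the molecular formula is C10H13N3O (counting implicit H from valence).
  C: 10 × 12.011 = 120.110
  H: 13 × 1.008 = 13.104
  N: 3 × 14.007 = 42.021
  O: 1 × 15.999 = 15.999
Sum: 10×12.011 + 13×1.008 + 3×14.007 + 1×15.999 = 191.234 → 191.23 g/mol.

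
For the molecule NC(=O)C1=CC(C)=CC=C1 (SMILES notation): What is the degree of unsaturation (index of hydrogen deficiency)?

Molecular formula: C8H9NO.
DoU = (2C + 2 + N − H − X) / 2, where X is the halogen count and O/S are ignored.
    = (2·8 + 2 + 1 − 9 − 0) / 2 = 10 / 2 = 5.

5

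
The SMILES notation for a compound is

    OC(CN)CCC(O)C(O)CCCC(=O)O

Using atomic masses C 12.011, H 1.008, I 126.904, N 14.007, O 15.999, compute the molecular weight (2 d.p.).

First, the molecular formula is C10H21NO5 (counting implicit H from valence).
  C: 10 × 12.011 = 120.110
  H: 21 × 1.008 = 21.168
  N: 1 × 14.007 = 14.007
  O: 5 × 15.999 = 79.995
Sum: 10×12.011 + 21×1.008 + 1×14.007 + 5×15.999 = 235.280 → 235.28 g/mol.

235.28 g/mol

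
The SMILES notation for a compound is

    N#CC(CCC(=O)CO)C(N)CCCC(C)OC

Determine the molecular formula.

Walk through each heavy atom and fill implicit hydrogens from standard valence (C 4, N 3, O 2, S 2, halogen 1):
  atom 1: N, bond orders sum to 3 (valence 3) → 0 H
  atom 2: C, bond orders sum to 4 (valence 4) → 0 H
  atom 3: C, bond orders sum to 3 (valence 4) → 1 H
  atom 4: C, bond orders sum to 2 (valence 4) → 2 H
  atom 5: C, bond orders sum to 2 (valence 4) → 2 H
  atom 6: C, bond orders sum to 4 (valence 4) → 0 H
  atom 7: O, bond orders sum to 2 (valence 2) → 0 H
  atom 8: C, bond orders sum to 2 (valence 4) → 2 H
  atom 9: O, bond orders sum to 1 (valence 2) → 1 H
  atom 10: C, bond orders sum to 3 (valence 4) → 1 H
  atom 11: N, bond orders sum to 1 (valence 3) → 2 H
  atom 12: C, bond orders sum to 2 (valence 4) → 2 H
  atom 13: C, bond orders sum to 2 (valence 4) → 2 H
  atom 14: C, bond orders sum to 2 (valence 4) → 2 H
  atom 15: C, bond orders sum to 3 (valence 4) → 1 H
  atom 16: C, bond orders sum to 1 (valence 4) → 3 H
  atom 17: O, bond orders sum to 2 (valence 2) → 0 H
  atom 18: C, bond orders sum to 1 (valence 4) → 3 H
Totals → C:13, H:24, N:2, O:3.

C13H24N2O3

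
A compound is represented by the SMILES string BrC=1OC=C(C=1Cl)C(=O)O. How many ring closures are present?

In SMILES, each pair of matching ring-closure digits denotes one ring-closing bond; the number of such bonds equals the number of independent rings.
Ring-closure bonds here: 1.

1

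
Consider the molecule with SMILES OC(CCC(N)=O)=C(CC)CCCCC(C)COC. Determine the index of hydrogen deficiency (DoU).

2

Degree of unsaturation = (number of rings) + (number of π bonds).
Ring closures in the SMILES: 0.
π bonds: 2 double bonds (each 1 DoU) → 2 DoU from unsaturation.
Total DoU = 0 + 2 = 2.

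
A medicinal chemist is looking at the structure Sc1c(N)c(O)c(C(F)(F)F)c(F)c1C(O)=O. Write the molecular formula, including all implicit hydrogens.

Walk through each heavy atom and fill implicit hydrogens from standard valence (C 4, N 3, O 2, S 2, halogen 1); for lowercase aromatic atoms, an aromatic c carries 1 H when it has two neighbours and 0 H with three, and aromatic n carries 0 H:
  atom 1: S, bond orders sum to 1 (valence 2) → 1 H
  atom 2: aromatic c, 3 neighbours → 0 H
  atom 3: aromatic c, 3 neighbours → 0 H
  atom 4: N, bond orders sum to 1 (valence 3) → 2 H
  atom 5: aromatic c, 3 neighbours → 0 H
  atom 6: O, bond orders sum to 1 (valence 2) → 1 H
  atom 7: aromatic c, 3 neighbours → 0 H
  atom 8: C, bond orders sum to 4 (valence 4) → 0 H
  atom 9: F (halogen, monovalent) → 0 H
  atom 10: F (halogen, monovalent) → 0 H
  atom 11: F (halogen, monovalent) → 0 H
  atom 12: aromatic c, 3 neighbours → 0 H
  atom 13: F (halogen, monovalent) → 0 H
  atom 14: aromatic c, 3 neighbours → 0 H
  atom 15: C, bond orders sum to 4 (valence 4) → 0 H
  atom 16: O, bond orders sum to 1 (valence 2) → 1 H
  atom 17: O, bond orders sum to 2 (valence 2) → 0 H
Totals → C:8, H:5, F:4, N:1, O:3, S:1.

C8H5F4NO3S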